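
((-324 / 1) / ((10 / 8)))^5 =-3656158440062976 / 3125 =-1169970700820.15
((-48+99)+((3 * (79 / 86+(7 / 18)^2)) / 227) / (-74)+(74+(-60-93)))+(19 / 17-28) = -72783501281 / 1326168504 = -54.88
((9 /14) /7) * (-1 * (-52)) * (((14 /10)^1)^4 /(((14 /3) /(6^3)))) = 530712 /625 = 849.14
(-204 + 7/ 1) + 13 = -184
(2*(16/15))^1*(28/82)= 448/615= 0.73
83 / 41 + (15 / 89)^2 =666668 / 324761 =2.05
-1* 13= -13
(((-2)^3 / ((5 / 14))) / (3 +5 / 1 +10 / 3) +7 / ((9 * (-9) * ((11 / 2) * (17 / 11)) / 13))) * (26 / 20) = -5551 / 2025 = -2.74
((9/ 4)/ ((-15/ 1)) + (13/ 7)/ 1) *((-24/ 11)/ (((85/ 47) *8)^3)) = -0.00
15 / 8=1.88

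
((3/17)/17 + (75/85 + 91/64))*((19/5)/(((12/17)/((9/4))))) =2440227/87040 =28.04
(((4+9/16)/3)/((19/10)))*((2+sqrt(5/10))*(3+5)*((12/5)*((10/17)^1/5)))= 292*sqrt(2)/323+1168/323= 4.89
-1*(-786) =786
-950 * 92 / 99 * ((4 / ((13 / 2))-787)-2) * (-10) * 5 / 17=-44788130000 / 21879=-2047083.05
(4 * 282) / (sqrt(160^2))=141 / 20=7.05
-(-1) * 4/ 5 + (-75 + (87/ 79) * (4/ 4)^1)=-28874/ 395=-73.10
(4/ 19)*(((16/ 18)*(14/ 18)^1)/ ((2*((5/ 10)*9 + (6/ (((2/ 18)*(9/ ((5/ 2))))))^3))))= 224/ 10402101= 0.00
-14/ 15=-0.93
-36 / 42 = -6 / 7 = -0.86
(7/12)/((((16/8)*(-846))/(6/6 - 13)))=7/1692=0.00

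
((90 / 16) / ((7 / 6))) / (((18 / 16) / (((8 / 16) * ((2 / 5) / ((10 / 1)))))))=3 / 35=0.09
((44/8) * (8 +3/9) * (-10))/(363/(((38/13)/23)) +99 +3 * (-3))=-52250/335871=-0.16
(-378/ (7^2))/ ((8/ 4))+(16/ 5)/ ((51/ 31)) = -1.91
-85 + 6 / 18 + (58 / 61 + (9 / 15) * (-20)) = -17516 / 183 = -95.72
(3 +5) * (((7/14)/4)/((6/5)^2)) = 25/36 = 0.69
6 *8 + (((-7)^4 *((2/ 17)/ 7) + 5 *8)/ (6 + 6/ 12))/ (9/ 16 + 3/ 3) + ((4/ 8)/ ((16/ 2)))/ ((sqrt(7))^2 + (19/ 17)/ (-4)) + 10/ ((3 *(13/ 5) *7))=11899331281/ 212093700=56.10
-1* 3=-3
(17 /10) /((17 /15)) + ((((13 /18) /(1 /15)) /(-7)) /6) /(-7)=2711 /1764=1.54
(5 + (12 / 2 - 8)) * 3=9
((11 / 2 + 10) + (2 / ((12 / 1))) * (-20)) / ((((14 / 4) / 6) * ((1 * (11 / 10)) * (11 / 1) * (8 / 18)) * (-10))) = -657 / 1694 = -0.39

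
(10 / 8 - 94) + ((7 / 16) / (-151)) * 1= -224091 / 2416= -92.75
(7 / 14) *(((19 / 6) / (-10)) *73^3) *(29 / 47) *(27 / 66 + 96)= -3664030.35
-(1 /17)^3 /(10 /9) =-9 /49130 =-0.00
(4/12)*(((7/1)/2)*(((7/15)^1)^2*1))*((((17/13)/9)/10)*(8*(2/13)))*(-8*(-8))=1492736/5133375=0.29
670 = 670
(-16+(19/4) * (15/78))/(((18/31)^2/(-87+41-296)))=15303.62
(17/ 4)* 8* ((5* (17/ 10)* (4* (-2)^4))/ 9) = 18496/ 9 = 2055.11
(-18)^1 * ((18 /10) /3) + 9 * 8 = 306 /5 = 61.20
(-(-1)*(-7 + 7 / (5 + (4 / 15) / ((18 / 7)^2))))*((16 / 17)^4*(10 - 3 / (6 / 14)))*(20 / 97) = -33780203520 / 12403453147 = -2.72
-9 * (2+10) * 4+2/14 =-3023/7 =-431.86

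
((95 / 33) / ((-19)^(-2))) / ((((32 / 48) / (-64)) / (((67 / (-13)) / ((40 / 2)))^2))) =-61580102 / 9295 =-6625.08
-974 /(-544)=487 /272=1.79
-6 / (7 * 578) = -3 / 2023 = -0.00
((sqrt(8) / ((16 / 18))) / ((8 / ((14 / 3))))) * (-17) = -357 * sqrt(2) / 16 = -31.55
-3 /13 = -0.23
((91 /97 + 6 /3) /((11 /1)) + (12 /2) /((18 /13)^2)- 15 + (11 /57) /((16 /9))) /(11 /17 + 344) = -1711389439 /51312747024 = -0.03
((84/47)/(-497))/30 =-2/16685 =-0.00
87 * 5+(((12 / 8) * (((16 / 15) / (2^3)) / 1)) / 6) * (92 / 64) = 435.05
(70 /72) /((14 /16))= 10 /9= 1.11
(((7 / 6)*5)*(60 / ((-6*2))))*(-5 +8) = -175 / 2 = -87.50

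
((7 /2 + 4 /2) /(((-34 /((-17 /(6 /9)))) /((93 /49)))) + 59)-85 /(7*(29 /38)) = 578833 /11368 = 50.92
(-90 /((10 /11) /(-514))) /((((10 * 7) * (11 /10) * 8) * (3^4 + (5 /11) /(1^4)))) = 25443 /25088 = 1.01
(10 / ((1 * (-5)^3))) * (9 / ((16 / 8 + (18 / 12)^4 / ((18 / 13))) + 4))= -192 / 2575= -0.07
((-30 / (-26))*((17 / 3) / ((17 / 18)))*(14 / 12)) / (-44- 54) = -15 / 182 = -0.08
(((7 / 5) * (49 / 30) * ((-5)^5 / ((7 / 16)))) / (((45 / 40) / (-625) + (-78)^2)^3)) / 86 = -62500000000000 / 74108986495243926033591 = -0.00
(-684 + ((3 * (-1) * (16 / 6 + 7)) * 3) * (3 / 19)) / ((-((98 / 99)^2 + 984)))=129931857 / 183421972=0.71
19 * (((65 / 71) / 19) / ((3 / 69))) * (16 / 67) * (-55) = -1315600 / 4757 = -276.56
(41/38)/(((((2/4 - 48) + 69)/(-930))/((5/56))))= -95325/22876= -4.17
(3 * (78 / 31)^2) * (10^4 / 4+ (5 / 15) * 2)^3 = 296998658528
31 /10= 3.10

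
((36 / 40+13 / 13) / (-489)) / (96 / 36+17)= -19 / 96170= -0.00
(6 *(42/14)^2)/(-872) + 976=425509/436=975.94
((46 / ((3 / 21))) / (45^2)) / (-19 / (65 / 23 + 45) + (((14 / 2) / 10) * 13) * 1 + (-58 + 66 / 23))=-46552 / 13592043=-0.00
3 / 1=3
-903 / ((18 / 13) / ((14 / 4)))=-27391 / 12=-2282.58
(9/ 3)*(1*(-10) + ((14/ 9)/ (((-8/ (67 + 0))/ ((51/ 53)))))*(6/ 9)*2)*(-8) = 101944/ 159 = 641.16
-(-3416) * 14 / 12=11956 / 3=3985.33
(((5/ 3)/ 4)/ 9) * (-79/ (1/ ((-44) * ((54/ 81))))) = 8690/ 81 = 107.28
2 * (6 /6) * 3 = 6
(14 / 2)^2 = 49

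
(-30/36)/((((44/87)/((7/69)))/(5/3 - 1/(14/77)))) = 1015/1584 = 0.64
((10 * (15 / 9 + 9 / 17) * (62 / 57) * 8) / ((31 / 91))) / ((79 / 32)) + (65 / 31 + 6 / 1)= 1675317143 / 7119243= 235.32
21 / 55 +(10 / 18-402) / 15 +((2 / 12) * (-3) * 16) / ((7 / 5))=-333632 / 10395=-32.10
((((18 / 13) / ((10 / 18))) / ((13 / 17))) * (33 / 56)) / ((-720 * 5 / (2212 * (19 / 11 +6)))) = -616437 / 67600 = -9.12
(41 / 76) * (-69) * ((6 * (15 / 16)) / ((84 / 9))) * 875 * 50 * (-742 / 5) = 145652204.98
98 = 98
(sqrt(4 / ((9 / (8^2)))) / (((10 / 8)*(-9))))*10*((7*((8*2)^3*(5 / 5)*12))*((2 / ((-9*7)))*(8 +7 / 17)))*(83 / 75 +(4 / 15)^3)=2278585008128 / 4647375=490295.06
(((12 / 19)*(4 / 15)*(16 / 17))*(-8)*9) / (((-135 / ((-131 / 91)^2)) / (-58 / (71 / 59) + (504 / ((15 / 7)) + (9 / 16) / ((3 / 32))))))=344006385664 / 10173652125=33.81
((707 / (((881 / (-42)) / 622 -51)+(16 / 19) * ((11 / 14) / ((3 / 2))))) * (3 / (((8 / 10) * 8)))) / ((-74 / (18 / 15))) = 789578307 / 7433137496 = 0.11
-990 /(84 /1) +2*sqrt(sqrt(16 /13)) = -9.68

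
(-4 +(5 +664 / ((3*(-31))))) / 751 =-571 / 69843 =-0.01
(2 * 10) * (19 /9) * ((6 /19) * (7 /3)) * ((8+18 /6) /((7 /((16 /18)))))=3520 /81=43.46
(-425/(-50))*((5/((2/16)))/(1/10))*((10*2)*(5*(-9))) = -3060000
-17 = -17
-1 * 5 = -5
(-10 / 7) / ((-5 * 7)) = 2 / 49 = 0.04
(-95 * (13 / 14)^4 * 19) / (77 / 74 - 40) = 1907446385 / 55376664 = 34.44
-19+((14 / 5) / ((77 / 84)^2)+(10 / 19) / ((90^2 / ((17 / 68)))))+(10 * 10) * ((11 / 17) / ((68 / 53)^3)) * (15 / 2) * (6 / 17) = 65.43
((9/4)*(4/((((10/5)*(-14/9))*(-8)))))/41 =81/9184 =0.01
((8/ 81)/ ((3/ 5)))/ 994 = 20/ 120771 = 0.00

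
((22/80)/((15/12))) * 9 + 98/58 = 5321/1450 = 3.67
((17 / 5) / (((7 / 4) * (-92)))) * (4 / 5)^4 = -0.01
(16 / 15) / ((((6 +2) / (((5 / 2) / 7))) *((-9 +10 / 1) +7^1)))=0.01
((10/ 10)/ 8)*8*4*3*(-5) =-60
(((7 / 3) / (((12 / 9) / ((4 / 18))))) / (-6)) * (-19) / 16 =133 / 1728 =0.08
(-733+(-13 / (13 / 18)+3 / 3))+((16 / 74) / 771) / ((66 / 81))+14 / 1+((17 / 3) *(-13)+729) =-25312850 / 313797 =-80.67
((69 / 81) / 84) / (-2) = -0.01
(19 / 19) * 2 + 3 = 5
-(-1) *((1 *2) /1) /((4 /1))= 1 /2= 0.50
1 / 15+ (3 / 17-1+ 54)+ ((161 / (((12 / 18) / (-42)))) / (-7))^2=535411832 / 255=2099654.24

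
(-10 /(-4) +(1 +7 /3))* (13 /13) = 35 /6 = 5.83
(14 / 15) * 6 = 28 / 5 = 5.60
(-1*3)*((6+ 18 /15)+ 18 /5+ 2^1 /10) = -33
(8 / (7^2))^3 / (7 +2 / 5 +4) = 2560 / 6705993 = 0.00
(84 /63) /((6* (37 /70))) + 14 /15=2254 /1665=1.35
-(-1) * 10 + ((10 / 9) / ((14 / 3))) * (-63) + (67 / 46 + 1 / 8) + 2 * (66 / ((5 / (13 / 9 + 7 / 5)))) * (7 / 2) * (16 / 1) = 57984953 / 13800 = 4201.81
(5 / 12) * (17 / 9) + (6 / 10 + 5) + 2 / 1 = 4529 / 540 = 8.39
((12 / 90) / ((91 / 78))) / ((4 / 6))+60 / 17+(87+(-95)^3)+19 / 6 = -3060493643 / 3570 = -857281.13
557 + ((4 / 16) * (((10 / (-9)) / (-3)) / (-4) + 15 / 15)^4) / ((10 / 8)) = 23686775761 / 42515280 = 557.14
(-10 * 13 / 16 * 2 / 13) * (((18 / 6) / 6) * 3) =-1.88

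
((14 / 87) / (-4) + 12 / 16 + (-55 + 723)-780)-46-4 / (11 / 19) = -628555 / 3828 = -164.20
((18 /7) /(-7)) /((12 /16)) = -24 /49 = -0.49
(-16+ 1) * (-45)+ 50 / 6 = 2050 / 3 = 683.33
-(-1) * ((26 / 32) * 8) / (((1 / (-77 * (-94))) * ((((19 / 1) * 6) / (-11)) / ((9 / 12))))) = -517517 / 152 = -3404.72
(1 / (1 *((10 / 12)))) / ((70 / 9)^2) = 243 / 12250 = 0.02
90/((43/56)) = 5040/43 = 117.21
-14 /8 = -7 /4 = -1.75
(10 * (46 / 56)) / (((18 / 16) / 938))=61640 / 9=6848.89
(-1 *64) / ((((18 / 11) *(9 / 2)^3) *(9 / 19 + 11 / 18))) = -107008 / 270459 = -0.40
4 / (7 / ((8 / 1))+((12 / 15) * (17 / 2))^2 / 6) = 2400 / 5149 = 0.47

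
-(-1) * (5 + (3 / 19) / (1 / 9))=6.42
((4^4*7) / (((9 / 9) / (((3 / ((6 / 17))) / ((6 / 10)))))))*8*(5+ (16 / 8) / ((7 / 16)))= 5831680 / 3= 1943893.33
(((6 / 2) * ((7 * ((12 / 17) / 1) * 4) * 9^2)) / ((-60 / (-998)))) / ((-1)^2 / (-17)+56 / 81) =126296.61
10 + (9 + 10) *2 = 48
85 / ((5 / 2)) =34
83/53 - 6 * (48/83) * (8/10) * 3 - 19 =-566628/21995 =-25.76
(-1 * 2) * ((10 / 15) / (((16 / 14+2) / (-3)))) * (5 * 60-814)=-7196 / 11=-654.18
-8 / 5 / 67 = -8 / 335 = -0.02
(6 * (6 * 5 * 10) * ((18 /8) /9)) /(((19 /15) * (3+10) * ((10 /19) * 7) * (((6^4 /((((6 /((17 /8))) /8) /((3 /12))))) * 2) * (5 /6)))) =15 /3094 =0.00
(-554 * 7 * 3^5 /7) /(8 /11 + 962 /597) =-442031337 /7679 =-57563.66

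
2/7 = 0.29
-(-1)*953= 953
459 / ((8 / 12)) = 688.50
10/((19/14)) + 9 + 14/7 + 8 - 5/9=4414/171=25.81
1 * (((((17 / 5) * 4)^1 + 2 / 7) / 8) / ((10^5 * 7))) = 243 / 98000000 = 0.00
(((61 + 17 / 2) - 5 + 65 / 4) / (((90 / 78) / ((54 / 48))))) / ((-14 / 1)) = -12597 / 2240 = -5.62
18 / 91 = 0.20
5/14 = 0.36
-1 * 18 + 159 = 141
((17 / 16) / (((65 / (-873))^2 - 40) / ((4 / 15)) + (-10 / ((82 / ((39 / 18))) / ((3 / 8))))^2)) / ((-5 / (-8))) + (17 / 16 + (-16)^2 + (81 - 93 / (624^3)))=2244411577241602569961561 / 6639265935006921216000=338.05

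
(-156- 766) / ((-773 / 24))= 28.63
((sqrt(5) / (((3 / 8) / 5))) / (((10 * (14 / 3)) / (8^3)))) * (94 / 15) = 96256 * sqrt(5) / 105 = 2049.86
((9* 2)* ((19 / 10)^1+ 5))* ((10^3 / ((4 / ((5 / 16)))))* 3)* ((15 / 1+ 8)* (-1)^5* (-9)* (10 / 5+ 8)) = 241025625 / 4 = 60256406.25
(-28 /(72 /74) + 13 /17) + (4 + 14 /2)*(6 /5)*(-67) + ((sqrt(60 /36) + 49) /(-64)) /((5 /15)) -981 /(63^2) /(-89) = -195303298879 /213514560 -sqrt(15) /64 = -914.77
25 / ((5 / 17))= 85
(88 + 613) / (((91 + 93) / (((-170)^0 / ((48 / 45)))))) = 10515 / 2944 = 3.57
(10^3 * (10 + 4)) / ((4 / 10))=35000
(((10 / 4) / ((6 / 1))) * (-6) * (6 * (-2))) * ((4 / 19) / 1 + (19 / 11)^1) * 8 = 97200 / 209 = 465.07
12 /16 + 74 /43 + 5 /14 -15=-14655 /1204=-12.17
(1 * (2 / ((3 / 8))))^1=16 / 3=5.33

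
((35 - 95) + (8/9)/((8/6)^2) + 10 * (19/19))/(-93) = 33/62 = 0.53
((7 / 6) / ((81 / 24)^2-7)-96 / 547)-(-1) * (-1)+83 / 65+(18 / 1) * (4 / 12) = 6.37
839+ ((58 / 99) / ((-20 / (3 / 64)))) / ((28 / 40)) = 12403747 / 14784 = 839.00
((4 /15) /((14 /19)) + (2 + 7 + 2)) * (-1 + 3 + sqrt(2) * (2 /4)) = 1193 * sqrt(2) /210 + 2386 /105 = 30.76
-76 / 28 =-19 / 7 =-2.71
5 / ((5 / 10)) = 10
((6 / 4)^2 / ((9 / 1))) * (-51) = -51 / 4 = -12.75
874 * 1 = 874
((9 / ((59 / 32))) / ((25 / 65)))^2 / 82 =7008768 / 3568025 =1.96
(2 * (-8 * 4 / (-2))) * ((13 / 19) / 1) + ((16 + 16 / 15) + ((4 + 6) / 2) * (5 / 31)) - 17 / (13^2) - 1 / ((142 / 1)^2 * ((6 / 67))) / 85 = 13535047315163 / 341214603080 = 39.67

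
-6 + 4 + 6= 4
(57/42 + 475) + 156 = 8853/14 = 632.36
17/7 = 2.43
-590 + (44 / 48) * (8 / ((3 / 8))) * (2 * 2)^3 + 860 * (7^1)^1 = 60134 / 9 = 6681.56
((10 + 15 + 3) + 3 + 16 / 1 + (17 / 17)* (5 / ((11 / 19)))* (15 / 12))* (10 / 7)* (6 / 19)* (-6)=-228870 / 1463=-156.44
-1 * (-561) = 561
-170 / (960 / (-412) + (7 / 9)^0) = 17510 / 137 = 127.81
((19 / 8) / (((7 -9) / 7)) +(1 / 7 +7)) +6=541 / 112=4.83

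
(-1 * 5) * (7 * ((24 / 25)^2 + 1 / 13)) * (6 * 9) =-3066714 / 1625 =-1887.21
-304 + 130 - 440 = -614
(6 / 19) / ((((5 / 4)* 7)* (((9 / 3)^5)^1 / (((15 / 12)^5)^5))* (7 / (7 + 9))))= 59604644775390625 / 663322170897727488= 0.09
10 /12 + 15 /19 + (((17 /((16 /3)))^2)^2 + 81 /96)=394830409 /3735552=105.70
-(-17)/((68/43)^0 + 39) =17/40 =0.42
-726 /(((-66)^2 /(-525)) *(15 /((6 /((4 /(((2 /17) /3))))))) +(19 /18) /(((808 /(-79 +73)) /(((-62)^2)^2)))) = 3849615 /625360343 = 0.01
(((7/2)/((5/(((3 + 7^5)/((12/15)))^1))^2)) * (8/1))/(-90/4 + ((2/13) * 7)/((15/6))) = -64286062750/2869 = -22407132.36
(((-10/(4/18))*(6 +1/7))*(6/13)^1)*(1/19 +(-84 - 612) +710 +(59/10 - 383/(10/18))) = 147673395/1729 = 85409.71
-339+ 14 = -325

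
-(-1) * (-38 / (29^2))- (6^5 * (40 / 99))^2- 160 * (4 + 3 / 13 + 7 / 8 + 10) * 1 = -13061502619194 / 1322893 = -9873438.46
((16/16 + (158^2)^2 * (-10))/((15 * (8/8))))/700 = -2077337653/3500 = -593525.04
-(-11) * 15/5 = 33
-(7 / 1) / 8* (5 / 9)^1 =-35 / 72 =-0.49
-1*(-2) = 2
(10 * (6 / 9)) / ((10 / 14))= 9.33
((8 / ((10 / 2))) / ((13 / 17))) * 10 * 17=4624 / 13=355.69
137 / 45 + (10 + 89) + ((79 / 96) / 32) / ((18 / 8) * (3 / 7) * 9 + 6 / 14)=19984937 / 195840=102.05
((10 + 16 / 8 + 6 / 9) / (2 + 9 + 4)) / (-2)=-19 / 45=-0.42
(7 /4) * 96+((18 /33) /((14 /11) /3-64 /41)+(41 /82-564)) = -609017 /1538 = -395.98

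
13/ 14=0.93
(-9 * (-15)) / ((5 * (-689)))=-27 / 689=-0.04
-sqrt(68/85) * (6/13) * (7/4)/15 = -7 * sqrt(5)/325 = -0.05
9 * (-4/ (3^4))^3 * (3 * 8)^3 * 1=-32768/ 2187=-14.98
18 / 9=2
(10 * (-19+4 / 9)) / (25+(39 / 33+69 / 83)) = -1524710 / 221967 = -6.87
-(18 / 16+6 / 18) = -35 / 24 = -1.46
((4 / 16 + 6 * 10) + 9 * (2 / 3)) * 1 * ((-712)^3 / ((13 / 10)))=-18394268061.54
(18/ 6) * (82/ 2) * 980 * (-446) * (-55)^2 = -162626541000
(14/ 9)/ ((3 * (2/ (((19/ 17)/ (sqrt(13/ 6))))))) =133 * sqrt(78)/ 5967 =0.20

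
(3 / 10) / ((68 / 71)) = 213 / 680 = 0.31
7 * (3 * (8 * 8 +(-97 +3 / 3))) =-672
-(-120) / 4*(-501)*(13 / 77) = -195390 / 77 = -2537.53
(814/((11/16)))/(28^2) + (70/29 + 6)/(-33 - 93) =18460/12789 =1.44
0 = 0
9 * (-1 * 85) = -765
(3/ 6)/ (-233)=-1/ 466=-0.00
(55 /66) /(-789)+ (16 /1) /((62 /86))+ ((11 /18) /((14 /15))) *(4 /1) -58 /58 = 24461071 /1027278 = 23.81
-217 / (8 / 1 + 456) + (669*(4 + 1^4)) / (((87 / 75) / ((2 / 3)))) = 891783 / 464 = 1921.95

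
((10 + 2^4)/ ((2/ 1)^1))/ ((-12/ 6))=-13/ 2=-6.50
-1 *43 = -43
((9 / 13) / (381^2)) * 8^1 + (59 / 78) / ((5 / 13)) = 12371183 / 6290310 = 1.97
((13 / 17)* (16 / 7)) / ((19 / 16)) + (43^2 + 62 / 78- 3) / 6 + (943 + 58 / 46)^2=249635698718309 / 279880146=891937.86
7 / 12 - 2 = -17 / 12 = -1.42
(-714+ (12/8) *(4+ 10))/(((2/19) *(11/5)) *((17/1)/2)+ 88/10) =-1995/31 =-64.35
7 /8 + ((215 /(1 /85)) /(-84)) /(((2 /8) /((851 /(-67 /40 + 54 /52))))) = 64696472657 /55608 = 1163438.22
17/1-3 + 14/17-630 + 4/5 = -52222/85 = -614.38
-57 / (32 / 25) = -44.53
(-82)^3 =-551368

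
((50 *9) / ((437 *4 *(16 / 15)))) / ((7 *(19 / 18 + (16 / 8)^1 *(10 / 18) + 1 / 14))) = 10125 / 657248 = 0.02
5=5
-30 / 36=-5 / 6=-0.83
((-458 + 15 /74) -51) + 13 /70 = -658652 /1295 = -508.61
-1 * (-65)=65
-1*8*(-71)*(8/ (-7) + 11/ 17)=-33512/ 119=-281.61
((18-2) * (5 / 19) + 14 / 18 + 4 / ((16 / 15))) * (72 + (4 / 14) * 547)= 4775623 / 2394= 1994.83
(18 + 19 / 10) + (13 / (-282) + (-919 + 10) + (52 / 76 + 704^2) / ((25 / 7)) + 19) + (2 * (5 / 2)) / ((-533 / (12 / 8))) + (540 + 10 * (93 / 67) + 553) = 664949821099243 / 4783488450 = 139009.39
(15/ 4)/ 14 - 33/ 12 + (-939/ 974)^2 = -20622397/ 13281464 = -1.55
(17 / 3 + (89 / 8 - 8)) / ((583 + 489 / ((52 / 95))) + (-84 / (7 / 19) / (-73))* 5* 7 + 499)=200239 / 47480682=0.00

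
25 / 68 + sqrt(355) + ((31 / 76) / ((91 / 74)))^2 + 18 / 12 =20.82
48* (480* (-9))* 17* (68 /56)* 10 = -299635200 /7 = -42805028.57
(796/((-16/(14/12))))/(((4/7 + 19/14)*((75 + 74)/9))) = -1.82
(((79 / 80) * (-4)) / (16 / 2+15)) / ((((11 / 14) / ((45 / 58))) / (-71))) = 353367 / 29348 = 12.04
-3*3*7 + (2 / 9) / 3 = -1699 / 27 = -62.93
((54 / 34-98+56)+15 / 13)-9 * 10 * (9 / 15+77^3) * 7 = -63563181804 / 221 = -287616207.26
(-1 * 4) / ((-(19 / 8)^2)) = 256 / 361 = 0.71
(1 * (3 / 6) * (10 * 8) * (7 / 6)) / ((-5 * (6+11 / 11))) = -4 / 3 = -1.33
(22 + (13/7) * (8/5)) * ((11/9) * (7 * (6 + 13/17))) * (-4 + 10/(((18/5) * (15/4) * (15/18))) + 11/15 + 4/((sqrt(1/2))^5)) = -23660054/6885 + 3537952 * sqrt(2)/153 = 29265.63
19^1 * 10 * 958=182020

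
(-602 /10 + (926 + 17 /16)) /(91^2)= 9907 /94640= 0.10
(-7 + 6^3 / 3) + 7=72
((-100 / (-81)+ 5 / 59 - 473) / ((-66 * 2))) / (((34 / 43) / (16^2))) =3101726912 / 2681019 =1156.92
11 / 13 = 0.85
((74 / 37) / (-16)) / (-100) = 1 / 800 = 0.00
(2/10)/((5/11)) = 11/25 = 0.44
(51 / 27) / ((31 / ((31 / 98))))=17 / 882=0.02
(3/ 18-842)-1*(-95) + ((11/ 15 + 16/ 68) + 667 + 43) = -6097/ 170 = -35.86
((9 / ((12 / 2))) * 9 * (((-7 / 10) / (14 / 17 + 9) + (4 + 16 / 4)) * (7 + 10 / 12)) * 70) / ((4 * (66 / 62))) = 13783.85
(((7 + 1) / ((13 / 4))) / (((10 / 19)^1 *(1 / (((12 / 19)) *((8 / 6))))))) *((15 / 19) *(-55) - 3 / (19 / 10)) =-2304 / 13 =-177.23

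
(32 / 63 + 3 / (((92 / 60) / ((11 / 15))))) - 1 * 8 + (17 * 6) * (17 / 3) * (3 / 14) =170692 / 1449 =117.80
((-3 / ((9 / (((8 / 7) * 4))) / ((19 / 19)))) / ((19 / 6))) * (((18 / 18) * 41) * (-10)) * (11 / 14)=144320 / 931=155.02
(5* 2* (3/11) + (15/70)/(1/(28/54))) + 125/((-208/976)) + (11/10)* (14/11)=-3747101/6435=-582.30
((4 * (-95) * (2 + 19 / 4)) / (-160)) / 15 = 171 / 160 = 1.07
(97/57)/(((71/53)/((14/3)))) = 71974/12141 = 5.93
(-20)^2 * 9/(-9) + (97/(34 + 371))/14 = -2267903/5670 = -399.98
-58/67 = -0.87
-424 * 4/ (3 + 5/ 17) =-3604/ 7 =-514.86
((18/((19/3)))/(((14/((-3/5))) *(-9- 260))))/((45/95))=9/9415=0.00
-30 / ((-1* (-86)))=-15 / 43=-0.35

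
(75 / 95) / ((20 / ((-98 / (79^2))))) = -147 / 237158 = -0.00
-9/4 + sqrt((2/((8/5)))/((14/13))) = -9/4 + sqrt(910)/28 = -1.17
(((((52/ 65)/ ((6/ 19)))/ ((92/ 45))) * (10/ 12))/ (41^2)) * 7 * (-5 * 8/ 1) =-6650/ 38663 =-0.17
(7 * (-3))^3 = -9261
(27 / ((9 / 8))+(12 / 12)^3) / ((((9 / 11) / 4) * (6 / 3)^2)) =275 / 9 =30.56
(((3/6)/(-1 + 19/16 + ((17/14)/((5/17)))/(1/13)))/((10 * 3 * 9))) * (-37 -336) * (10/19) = -104440/15472593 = -0.01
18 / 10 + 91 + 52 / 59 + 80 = 51236 / 295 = 173.68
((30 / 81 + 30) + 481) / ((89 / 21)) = 96649 / 801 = 120.66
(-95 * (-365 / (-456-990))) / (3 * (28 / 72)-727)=6935 / 209911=0.03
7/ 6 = 1.17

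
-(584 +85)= -669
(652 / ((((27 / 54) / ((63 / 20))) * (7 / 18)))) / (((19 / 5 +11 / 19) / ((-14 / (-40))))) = 1755999 / 2080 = 844.23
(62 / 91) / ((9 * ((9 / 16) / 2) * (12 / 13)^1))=496 / 1701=0.29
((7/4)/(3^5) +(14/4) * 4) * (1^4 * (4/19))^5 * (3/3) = 0.01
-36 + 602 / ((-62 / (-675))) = 202059 / 31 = 6518.03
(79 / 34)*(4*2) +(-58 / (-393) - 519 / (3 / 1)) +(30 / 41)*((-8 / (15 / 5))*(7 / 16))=-42490034 / 273921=-155.12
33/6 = 11/2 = 5.50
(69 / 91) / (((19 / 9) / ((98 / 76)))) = 4347 / 9386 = 0.46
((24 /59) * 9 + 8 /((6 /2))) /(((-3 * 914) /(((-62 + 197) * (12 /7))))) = -14400 /26963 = -0.53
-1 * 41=-41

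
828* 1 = 828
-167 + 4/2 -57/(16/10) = -1605/8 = -200.62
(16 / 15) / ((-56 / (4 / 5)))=-8 / 525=-0.02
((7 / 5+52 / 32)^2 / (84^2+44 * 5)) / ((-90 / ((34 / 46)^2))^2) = 71931233 / 1552244446080000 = 0.00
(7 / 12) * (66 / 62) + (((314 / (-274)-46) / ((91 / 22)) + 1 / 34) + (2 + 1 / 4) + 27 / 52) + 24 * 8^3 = 322724323833 / 26280436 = 12280.02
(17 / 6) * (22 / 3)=187 / 9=20.78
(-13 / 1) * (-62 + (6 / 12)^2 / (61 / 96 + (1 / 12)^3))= 880178 / 1099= 800.89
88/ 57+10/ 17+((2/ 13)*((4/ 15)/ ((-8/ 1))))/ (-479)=2.13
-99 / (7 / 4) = -396 / 7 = -56.57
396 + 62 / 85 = 396.73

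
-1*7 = -7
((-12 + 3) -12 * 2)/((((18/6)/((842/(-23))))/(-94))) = -870628/23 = -37853.39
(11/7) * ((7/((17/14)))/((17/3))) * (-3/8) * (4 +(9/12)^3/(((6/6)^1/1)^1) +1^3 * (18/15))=-1246707/369920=-3.37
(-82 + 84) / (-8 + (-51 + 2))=-2 / 57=-0.04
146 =146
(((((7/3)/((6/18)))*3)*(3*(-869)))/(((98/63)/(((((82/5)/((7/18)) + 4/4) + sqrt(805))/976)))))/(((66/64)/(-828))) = 1766124*sqrt(805)/61 + 2668613364/2135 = 2071401.44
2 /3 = 0.67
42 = 42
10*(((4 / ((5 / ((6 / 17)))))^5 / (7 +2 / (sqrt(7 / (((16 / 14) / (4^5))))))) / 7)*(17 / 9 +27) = 144275668992 / 13636129145875-368050176*sqrt(2) / 13636129145875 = 0.01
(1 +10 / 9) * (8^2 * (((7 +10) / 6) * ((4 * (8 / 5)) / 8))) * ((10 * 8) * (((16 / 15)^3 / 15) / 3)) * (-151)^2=61779774275584 / 4100625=15065940.99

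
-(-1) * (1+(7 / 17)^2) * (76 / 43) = 25688 / 12427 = 2.07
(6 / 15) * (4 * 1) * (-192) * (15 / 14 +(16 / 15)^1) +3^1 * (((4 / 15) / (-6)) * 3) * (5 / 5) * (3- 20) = -113754 / 175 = -650.02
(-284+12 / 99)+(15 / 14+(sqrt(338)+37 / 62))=-2020910 / 7161+13 * sqrt(2)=-263.83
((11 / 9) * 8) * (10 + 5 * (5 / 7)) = 132.70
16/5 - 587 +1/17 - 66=-55228/85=-649.74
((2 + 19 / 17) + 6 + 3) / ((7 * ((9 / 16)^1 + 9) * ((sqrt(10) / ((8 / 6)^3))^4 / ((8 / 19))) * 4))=27648851968 / 4596074486325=0.01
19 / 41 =0.46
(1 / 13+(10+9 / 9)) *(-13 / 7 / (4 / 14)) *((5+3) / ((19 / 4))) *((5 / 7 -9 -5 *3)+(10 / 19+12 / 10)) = 33032448 / 12635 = 2614.36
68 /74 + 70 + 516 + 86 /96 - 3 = 1038631 /1776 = 584.81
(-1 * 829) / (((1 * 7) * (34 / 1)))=-829 / 238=-3.48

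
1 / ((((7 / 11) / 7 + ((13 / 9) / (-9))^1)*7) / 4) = -8.21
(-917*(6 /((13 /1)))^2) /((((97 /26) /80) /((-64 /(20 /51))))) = 683591.87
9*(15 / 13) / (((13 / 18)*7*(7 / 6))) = 14580 / 8281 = 1.76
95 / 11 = 8.64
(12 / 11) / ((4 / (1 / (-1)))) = -3 / 11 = -0.27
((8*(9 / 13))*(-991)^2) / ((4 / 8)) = 10878435.69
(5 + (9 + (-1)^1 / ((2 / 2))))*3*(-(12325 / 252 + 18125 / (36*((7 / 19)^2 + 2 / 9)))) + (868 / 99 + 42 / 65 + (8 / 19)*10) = -112969397033851 / 1990718730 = -56748.05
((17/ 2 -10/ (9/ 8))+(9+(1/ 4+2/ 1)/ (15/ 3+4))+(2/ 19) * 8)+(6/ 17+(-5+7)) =140189/ 11628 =12.06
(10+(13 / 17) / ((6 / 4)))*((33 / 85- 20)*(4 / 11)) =-3574048 / 47685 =-74.95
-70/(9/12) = -280/3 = -93.33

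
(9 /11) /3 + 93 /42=383 /154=2.49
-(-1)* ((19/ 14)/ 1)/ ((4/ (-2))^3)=-19/ 112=-0.17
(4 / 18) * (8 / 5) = 16 / 45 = 0.36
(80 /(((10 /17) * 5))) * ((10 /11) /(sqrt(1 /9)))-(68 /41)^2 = 1320832 /18491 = 71.43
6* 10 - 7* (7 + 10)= -59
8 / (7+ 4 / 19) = 152 / 137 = 1.11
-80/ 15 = -16/ 3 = -5.33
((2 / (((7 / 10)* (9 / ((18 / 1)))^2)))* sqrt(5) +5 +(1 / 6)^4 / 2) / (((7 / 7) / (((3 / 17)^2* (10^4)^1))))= 8100625 / 5202 +7200000* sqrt(5) / 2023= 9515.54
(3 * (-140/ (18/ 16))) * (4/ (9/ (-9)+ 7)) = -2240/ 9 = -248.89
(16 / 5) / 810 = 8 / 2025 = 0.00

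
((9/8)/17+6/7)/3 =293/952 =0.31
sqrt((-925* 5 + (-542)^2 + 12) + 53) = 2* sqrt(72301) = 537.78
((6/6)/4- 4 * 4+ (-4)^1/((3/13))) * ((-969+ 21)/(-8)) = -31363/8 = -3920.38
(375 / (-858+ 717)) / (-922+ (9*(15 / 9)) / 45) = 75 / 25991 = 0.00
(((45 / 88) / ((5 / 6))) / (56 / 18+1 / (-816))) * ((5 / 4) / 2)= 20655 / 167486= 0.12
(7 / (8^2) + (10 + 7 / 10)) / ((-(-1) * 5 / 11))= 38049 / 1600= 23.78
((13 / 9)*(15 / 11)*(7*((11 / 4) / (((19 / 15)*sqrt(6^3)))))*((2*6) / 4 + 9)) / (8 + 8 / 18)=6825*sqrt(6) / 5776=2.89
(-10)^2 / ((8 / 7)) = 175 / 2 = 87.50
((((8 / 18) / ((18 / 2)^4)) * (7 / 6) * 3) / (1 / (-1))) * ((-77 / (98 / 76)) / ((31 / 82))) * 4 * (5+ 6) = 3016288 / 1830519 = 1.65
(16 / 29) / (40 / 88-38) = -176 / 11977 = -0.01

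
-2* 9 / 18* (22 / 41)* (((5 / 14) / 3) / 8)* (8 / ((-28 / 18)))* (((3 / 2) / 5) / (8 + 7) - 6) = -9867 / 40180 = -0.25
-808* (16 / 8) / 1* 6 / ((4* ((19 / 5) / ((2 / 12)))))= -2020 / 19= -106.32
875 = 875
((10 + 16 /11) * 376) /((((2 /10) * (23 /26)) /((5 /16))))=1924650 /253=7607.31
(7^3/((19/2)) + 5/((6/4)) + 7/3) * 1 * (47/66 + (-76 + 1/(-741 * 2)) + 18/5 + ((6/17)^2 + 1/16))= -2986.76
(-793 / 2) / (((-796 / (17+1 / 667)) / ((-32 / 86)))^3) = -37005163663104000 / 185926844109762479359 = -0.00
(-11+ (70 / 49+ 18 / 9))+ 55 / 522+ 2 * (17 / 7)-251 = -926687 / 3654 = -253.61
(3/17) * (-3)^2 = 1.59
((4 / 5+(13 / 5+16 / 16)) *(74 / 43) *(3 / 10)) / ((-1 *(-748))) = 111 / 36550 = 0.00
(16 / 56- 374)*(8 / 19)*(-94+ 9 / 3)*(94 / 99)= 8524672 / 627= 13595.97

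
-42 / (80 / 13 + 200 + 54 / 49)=-13377 / 66011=-0.20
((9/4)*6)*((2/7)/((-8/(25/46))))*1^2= -0.26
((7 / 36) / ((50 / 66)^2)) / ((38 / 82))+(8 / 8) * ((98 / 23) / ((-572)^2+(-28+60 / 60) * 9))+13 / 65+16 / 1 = 6047504585961 / 357183042500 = 16.93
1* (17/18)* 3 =2.83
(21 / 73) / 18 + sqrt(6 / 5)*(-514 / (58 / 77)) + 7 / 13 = 3157 / 5694 - 19789*sqrt(30) / 145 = -746.95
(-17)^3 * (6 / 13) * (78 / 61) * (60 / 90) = -117912 / 61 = -1932.98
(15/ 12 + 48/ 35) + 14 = 2327/ 140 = 16.62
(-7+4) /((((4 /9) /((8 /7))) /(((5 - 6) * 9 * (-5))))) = -2430 /7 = -347.14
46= 46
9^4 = 6561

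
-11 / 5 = -2.20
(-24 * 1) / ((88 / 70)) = -210 / 11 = -19.09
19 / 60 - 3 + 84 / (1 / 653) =3290959 / 60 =54849.32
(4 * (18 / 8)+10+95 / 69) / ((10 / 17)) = 11951 / 345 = 34.64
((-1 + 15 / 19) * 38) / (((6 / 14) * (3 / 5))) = -280 / 9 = -31.11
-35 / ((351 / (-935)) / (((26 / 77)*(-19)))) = -16150 / 27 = -598.15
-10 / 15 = -2 / 3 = -0.67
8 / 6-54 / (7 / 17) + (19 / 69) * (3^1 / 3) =-20855 / 161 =-129.53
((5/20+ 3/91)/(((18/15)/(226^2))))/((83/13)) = 6576035/3486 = 1886.41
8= 8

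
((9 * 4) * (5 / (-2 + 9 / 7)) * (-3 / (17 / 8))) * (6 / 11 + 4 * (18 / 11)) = 471744 / 187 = 2522.70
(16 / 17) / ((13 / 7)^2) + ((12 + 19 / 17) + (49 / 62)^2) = 9104741 / 649636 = 14.02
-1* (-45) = 45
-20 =-20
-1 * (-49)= 49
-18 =-18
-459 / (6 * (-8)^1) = 153 / 16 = 9.56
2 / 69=0.03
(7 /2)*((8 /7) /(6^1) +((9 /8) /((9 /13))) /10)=593 /480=1.24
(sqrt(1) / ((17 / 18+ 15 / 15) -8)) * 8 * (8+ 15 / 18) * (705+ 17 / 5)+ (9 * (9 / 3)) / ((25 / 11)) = -22494747 / 2725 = -8254.95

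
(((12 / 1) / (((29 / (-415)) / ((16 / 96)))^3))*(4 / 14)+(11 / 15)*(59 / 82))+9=-23301975239 / 629967870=-36.99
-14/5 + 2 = -4/5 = -0.80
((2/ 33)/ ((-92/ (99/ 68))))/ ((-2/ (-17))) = -3/ 368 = -0.01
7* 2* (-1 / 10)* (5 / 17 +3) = -4.61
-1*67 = -67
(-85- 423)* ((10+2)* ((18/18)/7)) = -6096/7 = -870.86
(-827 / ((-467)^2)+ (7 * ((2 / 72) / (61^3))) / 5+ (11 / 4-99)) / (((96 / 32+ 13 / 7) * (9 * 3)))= -3001799375377117 / 4089860140109580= -0.73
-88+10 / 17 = -1486 / 17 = -87.41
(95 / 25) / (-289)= -19 / 1445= -0.01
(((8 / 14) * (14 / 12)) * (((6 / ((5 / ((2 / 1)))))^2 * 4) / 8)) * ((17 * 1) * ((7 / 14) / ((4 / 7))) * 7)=4998 / 25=199.92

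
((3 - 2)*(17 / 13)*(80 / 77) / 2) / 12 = 170 / 3003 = 0.06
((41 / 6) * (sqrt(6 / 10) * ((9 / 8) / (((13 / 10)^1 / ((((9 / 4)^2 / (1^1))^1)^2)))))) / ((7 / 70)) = 4035015 * sqrt(15) / 13312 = 1173.94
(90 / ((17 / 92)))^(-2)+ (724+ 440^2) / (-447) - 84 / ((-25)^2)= -434.86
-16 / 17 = -0.94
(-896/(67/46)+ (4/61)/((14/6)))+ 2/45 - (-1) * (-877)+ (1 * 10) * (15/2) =-1824370852/1287405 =-1417.09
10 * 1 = 10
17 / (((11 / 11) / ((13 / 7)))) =221 / 7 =31.57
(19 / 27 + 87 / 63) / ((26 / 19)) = 3743 / 2457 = 1.52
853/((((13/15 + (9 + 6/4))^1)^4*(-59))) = -690930000/797754986699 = -0.00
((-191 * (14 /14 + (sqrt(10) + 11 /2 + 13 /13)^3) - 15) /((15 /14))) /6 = -111881 /8 - 731339 * sqrt(10) /180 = -26833.44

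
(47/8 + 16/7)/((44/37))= 16909/2464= 6.86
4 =4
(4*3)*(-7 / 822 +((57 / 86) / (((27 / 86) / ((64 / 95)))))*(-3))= -51.30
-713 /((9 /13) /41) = -380029 /9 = -42225.44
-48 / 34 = -24 / 17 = -1.41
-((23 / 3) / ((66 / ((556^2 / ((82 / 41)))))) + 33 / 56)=-99545059 / 5544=-17955.46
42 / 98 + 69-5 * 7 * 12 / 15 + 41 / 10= 3187 / 70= 45.53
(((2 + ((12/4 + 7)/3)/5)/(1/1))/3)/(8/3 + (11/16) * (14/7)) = 64/291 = 0.22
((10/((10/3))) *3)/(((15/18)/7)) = 378/5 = 75.60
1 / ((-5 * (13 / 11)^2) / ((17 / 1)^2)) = -34969 / 845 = -41.38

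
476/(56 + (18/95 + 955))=45220/96063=0.47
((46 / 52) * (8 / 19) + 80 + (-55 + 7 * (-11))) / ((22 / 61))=-388936 / 2717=-143.15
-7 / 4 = -1.75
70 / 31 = 2.26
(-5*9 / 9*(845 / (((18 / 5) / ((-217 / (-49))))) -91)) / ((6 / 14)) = -597545 / 54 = -11065.65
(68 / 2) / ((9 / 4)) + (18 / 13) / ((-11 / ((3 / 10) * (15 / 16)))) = 15.08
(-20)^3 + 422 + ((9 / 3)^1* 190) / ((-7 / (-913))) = 66766.29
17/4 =4.25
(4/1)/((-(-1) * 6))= 2/3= 0.67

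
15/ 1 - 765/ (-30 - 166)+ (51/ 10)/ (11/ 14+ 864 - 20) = 219165147/ 11590460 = 18.91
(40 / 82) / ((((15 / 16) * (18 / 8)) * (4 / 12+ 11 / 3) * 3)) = 0.02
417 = 417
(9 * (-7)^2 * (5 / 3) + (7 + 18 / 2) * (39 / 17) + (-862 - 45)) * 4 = -541.18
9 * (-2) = -18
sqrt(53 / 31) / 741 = 0.00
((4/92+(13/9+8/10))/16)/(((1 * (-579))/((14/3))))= -2072/1797795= -0.00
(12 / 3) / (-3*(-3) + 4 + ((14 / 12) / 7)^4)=5184 / 16849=0.31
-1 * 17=-17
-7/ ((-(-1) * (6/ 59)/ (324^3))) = -2341174752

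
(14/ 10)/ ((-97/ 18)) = -126/ 485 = -0.26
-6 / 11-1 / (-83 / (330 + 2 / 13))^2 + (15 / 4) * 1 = -646377635 / 51226604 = -12.62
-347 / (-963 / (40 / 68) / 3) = 3470 / 5457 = 0.64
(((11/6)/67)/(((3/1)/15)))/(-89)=-55/35778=-0.00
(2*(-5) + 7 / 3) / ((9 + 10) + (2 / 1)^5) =-23 / 153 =-0.15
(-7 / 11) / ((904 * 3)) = -0.00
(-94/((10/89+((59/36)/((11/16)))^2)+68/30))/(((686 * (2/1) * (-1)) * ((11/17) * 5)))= 63359901/24120248432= 0.00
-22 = -22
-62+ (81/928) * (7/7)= -57455/928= -61.91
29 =29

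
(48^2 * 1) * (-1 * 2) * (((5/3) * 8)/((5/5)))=-61440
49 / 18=2.72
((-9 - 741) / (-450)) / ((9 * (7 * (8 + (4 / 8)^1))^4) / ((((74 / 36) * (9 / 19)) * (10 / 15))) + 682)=2960 / 308622915651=0.00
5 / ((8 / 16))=10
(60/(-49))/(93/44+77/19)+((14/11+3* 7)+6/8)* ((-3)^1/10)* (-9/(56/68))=3346838679/44456720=75.28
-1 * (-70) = 70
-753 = -753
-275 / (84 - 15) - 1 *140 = -9935 / 69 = -143.99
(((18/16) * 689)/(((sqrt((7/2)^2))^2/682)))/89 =2114541/4361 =484.88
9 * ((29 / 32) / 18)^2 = 841 / 36864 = 0.02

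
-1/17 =-0.06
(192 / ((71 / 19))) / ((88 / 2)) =912 / 781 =1.17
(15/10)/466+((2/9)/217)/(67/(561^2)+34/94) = 3274315729/541347121532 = 0.01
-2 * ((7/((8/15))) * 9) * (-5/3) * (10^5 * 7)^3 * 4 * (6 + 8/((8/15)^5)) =103395978753662109375000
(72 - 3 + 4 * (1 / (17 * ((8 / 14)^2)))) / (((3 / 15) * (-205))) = -4741 / 2788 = -1.70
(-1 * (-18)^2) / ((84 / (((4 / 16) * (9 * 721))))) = -25029 / 4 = -6257.25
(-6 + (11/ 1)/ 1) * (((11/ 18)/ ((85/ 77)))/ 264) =0.01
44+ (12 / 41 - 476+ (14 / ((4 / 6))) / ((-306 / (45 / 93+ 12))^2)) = -19661621211 / 45547556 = -431.67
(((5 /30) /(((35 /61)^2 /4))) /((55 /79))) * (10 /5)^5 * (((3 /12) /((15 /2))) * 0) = 0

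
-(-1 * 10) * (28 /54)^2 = 1960 /729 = 2.69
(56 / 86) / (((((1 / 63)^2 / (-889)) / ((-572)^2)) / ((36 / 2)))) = -581842517832576 / 43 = -13531221344943.63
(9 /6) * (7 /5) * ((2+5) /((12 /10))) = 49 /4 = 12.25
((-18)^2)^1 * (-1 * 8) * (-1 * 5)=12960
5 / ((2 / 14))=35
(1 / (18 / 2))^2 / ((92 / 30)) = 5 / 1242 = 0.00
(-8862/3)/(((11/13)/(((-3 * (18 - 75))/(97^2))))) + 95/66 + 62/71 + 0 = -2695466759/44090574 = -61.13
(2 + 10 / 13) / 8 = 9 / 26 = 0.35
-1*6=-6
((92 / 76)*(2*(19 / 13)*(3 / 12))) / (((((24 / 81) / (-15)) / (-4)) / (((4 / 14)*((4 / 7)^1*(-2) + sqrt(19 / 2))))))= -37260 / 637 + 9315*sqrt(38) / 364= 99.26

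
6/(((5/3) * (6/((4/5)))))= 12/25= 0.48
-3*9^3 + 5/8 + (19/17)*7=-296283/136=-2178.55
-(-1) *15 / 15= 1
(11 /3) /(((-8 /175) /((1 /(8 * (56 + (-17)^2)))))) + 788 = 10439039 /13248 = 787.97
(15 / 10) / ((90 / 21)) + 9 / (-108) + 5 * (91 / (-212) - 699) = -11120077 / 3180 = -3496.88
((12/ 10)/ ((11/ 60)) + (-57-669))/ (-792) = 1319/ 1452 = 0.91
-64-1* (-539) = 475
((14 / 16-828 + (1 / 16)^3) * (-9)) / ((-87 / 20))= -1711.29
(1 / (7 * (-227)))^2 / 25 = 1 / 63123025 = 0.00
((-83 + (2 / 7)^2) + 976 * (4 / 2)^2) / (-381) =-62411 / 6223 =-10.03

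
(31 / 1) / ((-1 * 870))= -31 / 870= -0.04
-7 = -7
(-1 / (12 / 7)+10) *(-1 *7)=-791 / 12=-65.92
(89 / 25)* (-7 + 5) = -178 / 25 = -7.12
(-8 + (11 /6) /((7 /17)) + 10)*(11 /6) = 2981 /252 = 11.83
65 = 65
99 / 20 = 4.95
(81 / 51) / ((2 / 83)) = 2241 / 34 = 65.91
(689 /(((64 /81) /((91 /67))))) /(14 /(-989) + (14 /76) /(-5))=-68165949735 /2935136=-23224.12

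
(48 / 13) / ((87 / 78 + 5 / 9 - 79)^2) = 202176 / 327429025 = 0.00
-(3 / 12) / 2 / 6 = -1 / 48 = -0.02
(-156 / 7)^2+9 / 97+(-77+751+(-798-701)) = -1560192 / 4753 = -328.25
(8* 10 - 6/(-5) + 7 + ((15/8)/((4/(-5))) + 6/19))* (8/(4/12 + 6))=785889/7220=108.85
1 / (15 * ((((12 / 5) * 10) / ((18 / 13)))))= 1 / 260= 0.00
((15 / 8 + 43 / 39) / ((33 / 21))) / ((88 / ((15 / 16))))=32515 / 1610752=0.02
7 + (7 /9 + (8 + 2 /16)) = 1145 /72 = 15.90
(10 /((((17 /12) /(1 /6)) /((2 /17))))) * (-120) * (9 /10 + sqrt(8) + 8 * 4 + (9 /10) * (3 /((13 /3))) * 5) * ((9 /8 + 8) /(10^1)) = -2050716 /3757-8760 * sqrt(2) /289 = -588.71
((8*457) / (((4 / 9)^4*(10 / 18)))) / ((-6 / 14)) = -62965917 / 160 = -393536.98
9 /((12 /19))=57 /4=14.25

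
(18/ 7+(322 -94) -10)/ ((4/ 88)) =33968/ 7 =4852.57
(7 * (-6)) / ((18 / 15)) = -35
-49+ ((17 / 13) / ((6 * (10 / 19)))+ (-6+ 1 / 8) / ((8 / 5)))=-652177 / 12480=-52.26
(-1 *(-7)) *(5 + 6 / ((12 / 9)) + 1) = 147 / 2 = 73.50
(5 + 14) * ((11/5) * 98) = 20482/5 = 4096.40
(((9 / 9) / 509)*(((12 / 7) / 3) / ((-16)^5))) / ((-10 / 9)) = 9 / 9340190720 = 0.00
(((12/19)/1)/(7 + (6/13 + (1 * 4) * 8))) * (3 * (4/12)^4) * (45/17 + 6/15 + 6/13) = 15508/7456455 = 0.00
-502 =-502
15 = 15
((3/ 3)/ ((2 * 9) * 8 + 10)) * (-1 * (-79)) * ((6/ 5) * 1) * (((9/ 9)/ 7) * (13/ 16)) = 3081/ 43120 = 0.07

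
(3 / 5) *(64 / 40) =24 / 25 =0.96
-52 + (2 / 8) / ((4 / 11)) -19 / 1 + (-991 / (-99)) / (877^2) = -85661726519 / 1218300336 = -70.31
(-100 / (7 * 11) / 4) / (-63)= 0.01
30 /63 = 10 /21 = 0.48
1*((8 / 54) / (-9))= -4 / 243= -0.02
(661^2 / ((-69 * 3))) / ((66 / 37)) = -16166077 / 13662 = -1183.29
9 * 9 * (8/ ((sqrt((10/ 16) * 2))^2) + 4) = 4212/ 5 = 842.40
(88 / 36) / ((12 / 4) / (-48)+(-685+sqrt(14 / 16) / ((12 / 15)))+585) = -563552 / 23065659-1760 * sqrt(14) / 23065659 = -0.02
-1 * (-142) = 142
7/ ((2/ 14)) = 49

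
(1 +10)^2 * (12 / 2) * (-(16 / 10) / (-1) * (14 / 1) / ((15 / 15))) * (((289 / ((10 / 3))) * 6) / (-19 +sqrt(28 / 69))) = -277266683232 / 622025 - 422985024 * sqrt(483) / 622025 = -460693.28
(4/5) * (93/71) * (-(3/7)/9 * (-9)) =1116/2485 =0.45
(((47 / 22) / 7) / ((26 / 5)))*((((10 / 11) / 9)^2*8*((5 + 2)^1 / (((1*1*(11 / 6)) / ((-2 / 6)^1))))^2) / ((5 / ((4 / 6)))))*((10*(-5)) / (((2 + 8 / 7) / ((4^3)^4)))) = -1545517137920000 / 5596361199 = -276164.65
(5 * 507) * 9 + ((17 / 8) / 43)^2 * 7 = 2699837863 / 118336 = 22815.02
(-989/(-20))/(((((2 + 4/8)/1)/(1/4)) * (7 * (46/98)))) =301/200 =1.50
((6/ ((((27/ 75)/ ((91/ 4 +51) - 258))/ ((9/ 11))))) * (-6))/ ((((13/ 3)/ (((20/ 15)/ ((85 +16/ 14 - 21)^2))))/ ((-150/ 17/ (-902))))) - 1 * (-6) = 3460353801/ 575699696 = 6.01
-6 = -6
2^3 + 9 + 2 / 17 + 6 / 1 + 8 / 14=2819 / 119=23.69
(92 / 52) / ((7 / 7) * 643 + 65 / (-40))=184 / 66703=0.00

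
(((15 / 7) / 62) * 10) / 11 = 0.03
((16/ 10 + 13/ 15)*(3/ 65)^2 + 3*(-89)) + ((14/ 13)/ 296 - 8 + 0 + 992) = 2241728303/ 3126500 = 717.01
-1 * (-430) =430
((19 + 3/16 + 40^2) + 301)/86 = 30723/1376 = 22.33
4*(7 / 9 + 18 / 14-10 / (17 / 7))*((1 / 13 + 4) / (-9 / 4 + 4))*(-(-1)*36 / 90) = -746240 / 97461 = -7.66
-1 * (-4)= 4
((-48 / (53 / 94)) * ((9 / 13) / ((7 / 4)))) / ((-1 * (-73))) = -162432 / 352079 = -0.46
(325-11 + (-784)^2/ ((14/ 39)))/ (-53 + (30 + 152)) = 1712570/ 129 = 13275.74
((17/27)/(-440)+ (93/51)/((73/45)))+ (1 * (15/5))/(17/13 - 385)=20495979211/18384620760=1.11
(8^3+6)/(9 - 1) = 259/4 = 64.75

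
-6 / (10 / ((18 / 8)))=-27 / 20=-1.35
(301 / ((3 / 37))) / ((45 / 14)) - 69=146603 / 135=1085.95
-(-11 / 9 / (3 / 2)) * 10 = 220 / 27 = 8.15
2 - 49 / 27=5 / 27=0.19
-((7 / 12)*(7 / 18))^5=-282475249 / 470184984576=-0.00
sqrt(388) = 2*sqrt(97) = 19.70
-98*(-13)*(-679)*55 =-47577530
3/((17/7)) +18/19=705/323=2.18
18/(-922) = -0.02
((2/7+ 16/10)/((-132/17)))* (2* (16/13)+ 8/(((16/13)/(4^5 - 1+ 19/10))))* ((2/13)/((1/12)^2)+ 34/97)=-59707832939/1639300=-36422.76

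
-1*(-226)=226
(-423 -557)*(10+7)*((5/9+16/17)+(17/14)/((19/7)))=-5538470/171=-32388.71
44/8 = 11/2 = 5.50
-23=-23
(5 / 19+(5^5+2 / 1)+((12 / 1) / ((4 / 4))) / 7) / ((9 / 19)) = 138718 / 21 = 6605.62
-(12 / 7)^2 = -2.94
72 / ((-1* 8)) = -9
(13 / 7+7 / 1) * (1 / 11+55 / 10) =3813 / 77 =49.52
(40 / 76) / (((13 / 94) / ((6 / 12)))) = 470 / 247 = 1.90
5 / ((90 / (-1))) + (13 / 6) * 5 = 97 / 9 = 10.78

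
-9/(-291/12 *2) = 18/97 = 0.19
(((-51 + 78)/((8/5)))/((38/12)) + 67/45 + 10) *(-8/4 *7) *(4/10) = -402619/4275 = -94.18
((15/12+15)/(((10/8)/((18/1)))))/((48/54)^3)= 85293/256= 333.18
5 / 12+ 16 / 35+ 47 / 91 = 7591 / 5460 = 1.39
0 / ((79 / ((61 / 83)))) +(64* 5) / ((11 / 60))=19200 / 11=1745.45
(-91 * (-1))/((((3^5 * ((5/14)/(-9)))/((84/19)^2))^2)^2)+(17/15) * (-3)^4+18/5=1402765623346785241/859792878950625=1631.52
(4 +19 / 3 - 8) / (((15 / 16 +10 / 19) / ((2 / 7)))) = 608 / 1335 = 0.46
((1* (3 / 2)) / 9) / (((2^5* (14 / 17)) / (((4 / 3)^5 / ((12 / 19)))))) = 646 / 15309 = 0.04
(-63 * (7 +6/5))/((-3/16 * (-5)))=-13776/25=-551.04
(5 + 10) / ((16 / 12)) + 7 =73 / 4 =18.25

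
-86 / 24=-43 / 12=-3.58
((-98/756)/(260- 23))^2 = 49/163788804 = 0.00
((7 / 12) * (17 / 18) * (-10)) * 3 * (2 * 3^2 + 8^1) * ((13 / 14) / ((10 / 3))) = -2873 / 24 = -119.71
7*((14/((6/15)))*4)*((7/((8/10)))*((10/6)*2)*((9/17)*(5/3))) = 428750/17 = 25220.59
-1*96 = -96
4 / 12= 1 / 3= 0.33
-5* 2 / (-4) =5 / 2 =2.50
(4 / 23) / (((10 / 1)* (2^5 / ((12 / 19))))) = 3 / 8740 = 0.00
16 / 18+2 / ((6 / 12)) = 44 / 9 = 4.89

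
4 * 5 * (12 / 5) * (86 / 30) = 688 / 5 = 137.60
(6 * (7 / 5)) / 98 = 3 / 35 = 0.09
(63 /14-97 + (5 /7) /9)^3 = -789417.67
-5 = -5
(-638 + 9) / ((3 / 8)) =-5032 / 3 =-1677.33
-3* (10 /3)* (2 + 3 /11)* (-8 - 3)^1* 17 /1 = 4250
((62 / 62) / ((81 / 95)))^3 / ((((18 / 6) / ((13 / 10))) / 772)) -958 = -666899884 / 1594323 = -418.30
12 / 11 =1.09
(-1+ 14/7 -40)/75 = -13/25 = -0.52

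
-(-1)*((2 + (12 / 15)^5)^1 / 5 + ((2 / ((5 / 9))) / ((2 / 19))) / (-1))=-527101 / 15625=-33.73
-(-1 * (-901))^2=-811801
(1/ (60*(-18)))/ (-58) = 1/ 62640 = 0.00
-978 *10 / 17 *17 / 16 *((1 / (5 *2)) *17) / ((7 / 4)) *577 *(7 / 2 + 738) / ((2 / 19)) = -135153826377 / 56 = -2413461185.30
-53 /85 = -0.62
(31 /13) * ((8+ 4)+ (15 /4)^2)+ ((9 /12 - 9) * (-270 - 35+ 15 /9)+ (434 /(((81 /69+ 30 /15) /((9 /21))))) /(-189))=2453026145 /956592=2564.34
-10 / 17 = -0.59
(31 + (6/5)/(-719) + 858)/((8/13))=1444.62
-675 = -675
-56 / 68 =-14 / 17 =-0.82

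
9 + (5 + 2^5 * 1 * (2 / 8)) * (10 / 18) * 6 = 157 / 3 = 52.33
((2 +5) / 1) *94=658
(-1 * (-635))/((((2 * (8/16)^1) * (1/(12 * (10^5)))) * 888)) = 31750000/37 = 858108.11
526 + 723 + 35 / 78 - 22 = 95741 / 78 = 1227.45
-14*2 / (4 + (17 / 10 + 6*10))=-280 / 657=-0.43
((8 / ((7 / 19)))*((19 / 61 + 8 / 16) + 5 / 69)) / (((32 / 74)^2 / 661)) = 18276447073 / 269376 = 67847.35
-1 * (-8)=8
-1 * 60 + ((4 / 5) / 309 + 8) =-80336 / 1545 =-52.00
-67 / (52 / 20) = -25.77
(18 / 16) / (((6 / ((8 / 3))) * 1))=1 / 2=0.50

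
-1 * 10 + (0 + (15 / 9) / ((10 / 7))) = -53 / 6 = -8.83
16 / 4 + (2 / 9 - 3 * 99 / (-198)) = 103 / 18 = 5.72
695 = 695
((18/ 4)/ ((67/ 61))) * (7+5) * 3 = 9882/ 67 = 147.49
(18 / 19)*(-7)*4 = -504 / 19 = -26.53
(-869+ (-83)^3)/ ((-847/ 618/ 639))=32306142816/ 121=266992915.83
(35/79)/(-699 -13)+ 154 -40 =6412237/56248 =114.00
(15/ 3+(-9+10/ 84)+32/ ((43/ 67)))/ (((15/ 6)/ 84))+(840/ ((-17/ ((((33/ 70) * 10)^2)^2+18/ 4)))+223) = -28659148969/ 1253665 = -22860.29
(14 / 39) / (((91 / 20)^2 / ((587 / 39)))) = 469600 / 1799343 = 0.26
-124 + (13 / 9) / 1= -1103 / 9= -122.56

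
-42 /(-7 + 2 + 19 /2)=-28 /3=-9.33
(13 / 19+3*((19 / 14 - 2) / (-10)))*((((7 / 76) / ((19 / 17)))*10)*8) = 39661 / 6859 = 5.78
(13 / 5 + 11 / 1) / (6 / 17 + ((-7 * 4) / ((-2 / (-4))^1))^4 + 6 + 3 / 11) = 12716 / 9195259955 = 0.00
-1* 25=-25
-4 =-4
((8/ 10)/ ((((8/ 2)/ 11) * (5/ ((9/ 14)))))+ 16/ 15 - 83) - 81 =-170783/ 1050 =-162.65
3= 3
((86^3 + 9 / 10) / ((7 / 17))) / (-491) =-108129673 / 34370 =-3146.05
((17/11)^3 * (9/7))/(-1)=-44217/9317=-4.75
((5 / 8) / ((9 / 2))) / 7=5 / 252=0.02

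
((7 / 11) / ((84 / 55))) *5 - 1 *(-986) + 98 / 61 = 724453 / 732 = 989.69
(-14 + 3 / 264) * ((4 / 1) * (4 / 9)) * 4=-9848 / 99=-99.47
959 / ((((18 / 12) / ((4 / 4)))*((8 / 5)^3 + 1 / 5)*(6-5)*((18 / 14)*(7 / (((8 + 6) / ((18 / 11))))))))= 18460750 / 130491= 141.47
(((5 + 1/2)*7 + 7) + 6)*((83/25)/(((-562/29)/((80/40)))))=-247921/14050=-17.65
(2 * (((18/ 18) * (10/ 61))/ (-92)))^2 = 0.00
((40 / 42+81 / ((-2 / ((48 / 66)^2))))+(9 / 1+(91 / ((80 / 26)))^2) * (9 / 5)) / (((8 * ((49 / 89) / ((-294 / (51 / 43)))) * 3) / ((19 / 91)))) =-6150.12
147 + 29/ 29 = 148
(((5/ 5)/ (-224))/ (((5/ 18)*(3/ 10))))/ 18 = -1/ 336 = -0.00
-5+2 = -3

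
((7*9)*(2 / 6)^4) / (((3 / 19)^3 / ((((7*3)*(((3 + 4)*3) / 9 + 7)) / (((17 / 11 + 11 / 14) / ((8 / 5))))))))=26580.00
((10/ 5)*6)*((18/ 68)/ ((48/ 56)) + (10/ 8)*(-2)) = -447/ 17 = -26.29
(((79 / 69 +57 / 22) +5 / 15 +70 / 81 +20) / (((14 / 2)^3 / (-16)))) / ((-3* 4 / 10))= 20438380 / 21087297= 0.97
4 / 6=2 / 3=0.67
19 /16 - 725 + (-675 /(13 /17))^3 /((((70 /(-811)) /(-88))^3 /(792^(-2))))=-14010004715445543751 /12057136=-1161967876570.82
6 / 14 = 3 / 7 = 0.43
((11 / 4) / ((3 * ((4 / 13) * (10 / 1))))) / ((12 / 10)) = 143 / 576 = 0.25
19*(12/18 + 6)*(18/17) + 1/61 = 139097/1037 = 134.13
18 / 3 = 6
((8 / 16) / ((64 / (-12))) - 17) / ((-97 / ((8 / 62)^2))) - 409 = -76250959 / 186434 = -409.00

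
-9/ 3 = -3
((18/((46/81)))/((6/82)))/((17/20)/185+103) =4.21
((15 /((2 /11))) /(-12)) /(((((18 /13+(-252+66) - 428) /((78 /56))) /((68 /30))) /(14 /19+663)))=36231403 /1540672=23.52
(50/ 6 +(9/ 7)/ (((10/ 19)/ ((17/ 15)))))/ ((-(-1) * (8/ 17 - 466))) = -198169/ 8309700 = -0.02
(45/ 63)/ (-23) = -5/ 161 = -0.03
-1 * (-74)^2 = -5476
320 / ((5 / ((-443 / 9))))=-28352 / 9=-3150.22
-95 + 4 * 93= 277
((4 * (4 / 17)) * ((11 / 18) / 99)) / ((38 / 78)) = 104 / 8721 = 0.01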